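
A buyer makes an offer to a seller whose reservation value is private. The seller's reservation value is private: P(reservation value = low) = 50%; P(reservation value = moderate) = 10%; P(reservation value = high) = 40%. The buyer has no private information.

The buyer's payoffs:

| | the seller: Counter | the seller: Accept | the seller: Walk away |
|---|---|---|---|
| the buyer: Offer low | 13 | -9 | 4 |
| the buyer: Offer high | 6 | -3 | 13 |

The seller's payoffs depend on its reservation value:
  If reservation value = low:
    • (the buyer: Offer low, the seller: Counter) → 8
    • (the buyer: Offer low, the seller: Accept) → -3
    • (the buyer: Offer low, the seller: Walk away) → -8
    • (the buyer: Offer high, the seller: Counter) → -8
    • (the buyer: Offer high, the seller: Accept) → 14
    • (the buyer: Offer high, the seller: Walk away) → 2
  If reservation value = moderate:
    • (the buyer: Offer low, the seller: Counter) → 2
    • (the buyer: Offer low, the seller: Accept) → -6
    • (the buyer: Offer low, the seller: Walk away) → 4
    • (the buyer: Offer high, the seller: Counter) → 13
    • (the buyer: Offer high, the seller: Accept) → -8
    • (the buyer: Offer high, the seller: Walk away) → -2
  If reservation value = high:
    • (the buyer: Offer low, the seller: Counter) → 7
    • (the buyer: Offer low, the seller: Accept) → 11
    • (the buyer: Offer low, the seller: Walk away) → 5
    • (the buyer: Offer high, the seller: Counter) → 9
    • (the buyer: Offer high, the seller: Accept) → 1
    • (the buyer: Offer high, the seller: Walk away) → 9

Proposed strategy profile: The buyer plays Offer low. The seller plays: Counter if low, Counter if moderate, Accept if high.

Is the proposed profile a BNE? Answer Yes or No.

No

The buyer plays Offer low: E[Offer low] = 0.5·(13) + 0.1·(13) + 0.4·(-9) = 4.2; E[Offer high] = 2.4. Best-responding. ✓
The seller (reservation value low), facing Offer low: Counter gives 8, Accept gives -3, Walk away gives -8. Proposed Counter is best. ✓
The seller (reservation value moderate), facing Offer low: Counter gives 2, Accept gives -6, Walk away gives 4. Proposed Counter is not best — profitable deviation exists. ✗
The seller (reservation value high), facing Offer low: Counter gives 7, Accept gives 11, Walk away gives 5. Proposed Accept is best. ✓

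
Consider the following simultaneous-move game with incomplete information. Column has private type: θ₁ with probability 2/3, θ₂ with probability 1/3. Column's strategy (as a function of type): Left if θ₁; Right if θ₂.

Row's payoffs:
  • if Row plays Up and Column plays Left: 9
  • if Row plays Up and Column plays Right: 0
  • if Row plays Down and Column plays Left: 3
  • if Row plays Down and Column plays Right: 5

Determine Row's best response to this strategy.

Up

Compute Row's expected payoff for each action, taking the expectation over Column's type.
E[Up] = 2/3·(9) + 1/3·(0) = 6
E[Down] = 2/3·(3) + 1/3·(5) = 11/3
Best response: Up (6 is the largest).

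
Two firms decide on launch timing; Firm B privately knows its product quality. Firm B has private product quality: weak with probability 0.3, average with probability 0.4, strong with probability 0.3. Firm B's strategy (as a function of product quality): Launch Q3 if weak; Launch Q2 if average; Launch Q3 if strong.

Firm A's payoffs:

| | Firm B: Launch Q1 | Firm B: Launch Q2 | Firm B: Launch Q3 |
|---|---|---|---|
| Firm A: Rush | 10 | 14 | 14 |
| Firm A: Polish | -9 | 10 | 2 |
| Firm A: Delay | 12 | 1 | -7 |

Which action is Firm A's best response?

Rush

E[Rush] = 0.3·(14) + 0.4·(14) + 0.3·(14) = 14
E[Polish] = 0.3·(2) + 0.4·(10) + 0.3·(2) = 5.2
E[Delay] = 0.3·(-7) + 0.4·(1) + 0.3·(-7) = -3.8
Best response: Rush (14 is the largest).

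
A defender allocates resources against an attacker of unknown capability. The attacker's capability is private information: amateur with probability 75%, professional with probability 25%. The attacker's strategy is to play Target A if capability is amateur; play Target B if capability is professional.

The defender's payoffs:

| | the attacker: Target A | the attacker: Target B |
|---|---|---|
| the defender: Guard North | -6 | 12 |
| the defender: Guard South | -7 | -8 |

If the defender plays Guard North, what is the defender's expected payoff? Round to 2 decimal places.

E[Guard North] = 0.75·(-6) + 0.25·12 = (-4.5) + 3 = -1.5

-1.50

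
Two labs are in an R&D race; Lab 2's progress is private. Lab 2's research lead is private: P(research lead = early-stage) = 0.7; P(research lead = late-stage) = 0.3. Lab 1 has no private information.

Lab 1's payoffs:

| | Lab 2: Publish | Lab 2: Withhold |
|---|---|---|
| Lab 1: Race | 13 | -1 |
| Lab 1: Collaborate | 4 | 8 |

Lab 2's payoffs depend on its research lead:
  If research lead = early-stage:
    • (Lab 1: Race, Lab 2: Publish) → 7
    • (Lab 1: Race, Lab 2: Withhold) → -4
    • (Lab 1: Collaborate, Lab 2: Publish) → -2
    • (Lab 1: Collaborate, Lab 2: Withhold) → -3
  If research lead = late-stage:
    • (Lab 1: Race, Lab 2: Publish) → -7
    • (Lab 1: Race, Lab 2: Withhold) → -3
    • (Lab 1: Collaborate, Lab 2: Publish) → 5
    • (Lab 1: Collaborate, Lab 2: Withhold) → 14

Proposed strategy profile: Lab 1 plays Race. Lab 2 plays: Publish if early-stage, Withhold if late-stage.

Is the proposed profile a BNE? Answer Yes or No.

Yes

Lab 1 plays Race: E[Race] = 0.7·(13) + 0.3·(-1) = 8.8; E[Collaborate] = 5.2. Best-responding. ✓
Lab 2 (research lead early-stage), facing Race: Publish gives 7, Withhold gives -4. Proposed Publish is best. ✓
Lab 2 (research lead late-stage), facing Race: Publish gives -7, Withhold gives -3. Proposed Withhold is best. ✓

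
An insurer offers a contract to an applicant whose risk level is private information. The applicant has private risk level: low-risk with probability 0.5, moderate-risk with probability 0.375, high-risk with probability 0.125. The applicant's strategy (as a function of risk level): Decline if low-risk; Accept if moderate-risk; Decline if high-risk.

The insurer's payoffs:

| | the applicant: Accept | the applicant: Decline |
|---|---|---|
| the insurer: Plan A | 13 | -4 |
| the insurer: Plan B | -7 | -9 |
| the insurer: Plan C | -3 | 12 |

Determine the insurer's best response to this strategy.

Plan C

E[Plan A] = 0.5·(-4) + 0.375·(13) + 0.125·(-4) = 2.375
E[Plan B] = 0.5·(-9) + 0.375·(-7) + 0.125·(-9) = -8.25
E[Plan C] = 0.5·(12) + 0.375·(-3) + 0.125·(12) = 6.375
Best response: Plan C (6.375 is the largest).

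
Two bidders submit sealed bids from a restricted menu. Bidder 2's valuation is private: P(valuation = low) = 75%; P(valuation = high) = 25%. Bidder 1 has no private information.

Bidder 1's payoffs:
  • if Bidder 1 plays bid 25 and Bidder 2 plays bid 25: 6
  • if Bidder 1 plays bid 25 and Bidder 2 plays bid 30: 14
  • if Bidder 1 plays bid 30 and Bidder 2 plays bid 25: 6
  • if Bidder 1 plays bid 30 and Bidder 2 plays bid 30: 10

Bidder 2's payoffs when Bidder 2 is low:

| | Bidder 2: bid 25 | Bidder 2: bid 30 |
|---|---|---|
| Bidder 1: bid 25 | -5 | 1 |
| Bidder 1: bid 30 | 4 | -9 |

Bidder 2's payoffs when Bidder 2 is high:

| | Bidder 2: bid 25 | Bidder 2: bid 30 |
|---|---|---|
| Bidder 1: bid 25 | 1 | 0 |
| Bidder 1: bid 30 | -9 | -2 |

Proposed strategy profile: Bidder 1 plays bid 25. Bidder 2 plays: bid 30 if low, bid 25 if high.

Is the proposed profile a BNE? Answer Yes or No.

Bidder 1 plays bid 25: E[bid 25] = 0.75·(14) + 0.25·(6) = 12; E[bid 30] = 9. Best-responding. ✓
Bidder 2 (valuation low), facing bid 25: bid 25 gives -5, bid 30 gives 1. Proposed bid 30 is best. ✓
Bidder 2 (valuation high), facing bid 25: bid 25 gives 1, bid 30 gives 0. Proposed bid 25 is best. ✓

Yes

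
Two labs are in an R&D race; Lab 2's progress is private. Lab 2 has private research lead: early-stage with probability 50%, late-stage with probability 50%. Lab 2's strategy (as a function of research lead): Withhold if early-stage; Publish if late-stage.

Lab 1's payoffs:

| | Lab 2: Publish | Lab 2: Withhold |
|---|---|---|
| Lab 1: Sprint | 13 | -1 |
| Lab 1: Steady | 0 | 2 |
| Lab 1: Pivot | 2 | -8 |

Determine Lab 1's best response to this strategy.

Sprint

Compute Lab 1's expected payoff for each action, taking the expectation over Lab 2's type.
E[Sprint] = 0.5·(-1) + 0.5·(13) = 6
E[Steady] = 0.5·(2) + 0.5·(0) = 1
E[Pivot] = 0.5·(-8) + 0.5·(2) = -3
Best response: Sprint (6 is the largest).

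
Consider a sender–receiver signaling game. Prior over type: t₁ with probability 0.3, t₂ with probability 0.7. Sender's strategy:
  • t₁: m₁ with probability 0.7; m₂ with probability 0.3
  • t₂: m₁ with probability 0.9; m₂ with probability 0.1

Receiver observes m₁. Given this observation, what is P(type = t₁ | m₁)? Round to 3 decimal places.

0.250

P(m₁) = 0.3·0.7 + 0.7·0.9 = 0.84
P(t₁ | m₁) = (0.3·0.7) / 0.84 = 0.21 / 0.84 = 0.25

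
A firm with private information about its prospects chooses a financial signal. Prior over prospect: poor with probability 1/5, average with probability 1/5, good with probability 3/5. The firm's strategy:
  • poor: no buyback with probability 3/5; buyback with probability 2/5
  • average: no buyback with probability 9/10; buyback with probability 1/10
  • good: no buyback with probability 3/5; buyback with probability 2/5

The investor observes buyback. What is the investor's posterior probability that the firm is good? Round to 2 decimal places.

0.71

Apply Bayes' rule using the sender's strategy as the likelihood.
P(buyback) = (1/5)·(2/5) + (1/5)·(1/10) + (3/5)·(2/5) = 17/50
P(good | buyback) = ((3/5)·(2/5)) / (17/50) = (6/25) / (17/50) = 12/17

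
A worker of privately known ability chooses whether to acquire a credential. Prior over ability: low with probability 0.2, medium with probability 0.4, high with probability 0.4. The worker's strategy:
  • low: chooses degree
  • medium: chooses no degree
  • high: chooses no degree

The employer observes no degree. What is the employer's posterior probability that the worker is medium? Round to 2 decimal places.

0.50

Apply Bayes' rule using the sender's strategy as the likelihood.
P(no degree) = 0.2·0 + 0.4·1 + 0.4·1 = 0.8
P(medium | no degree) = (0.4·1) / 0.8 = 0.4 / 0.8 = 0.5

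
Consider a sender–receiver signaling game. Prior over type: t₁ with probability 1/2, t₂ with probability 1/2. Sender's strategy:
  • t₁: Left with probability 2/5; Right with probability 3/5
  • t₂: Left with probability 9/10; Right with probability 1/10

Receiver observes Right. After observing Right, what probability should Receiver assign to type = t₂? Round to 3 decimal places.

Apply Bayes' rule using the sender's strategy as the likelihood.
P(Right) = (1/2)·(3/5) + (1/2)·(1/10) = 7/20
P(t₂ | Right) = ((1/2)·(1/10)) / (7/20) = (1/20) / (7/20) = 1/7

0.143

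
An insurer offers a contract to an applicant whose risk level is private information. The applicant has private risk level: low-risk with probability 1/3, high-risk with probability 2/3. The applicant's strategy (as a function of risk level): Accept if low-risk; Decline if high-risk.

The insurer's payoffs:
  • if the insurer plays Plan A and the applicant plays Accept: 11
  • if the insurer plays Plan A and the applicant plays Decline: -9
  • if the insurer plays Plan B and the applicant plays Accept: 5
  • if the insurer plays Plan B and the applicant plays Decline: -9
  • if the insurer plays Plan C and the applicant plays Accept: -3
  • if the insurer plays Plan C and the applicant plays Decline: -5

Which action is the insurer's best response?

Plan A

Compute the insurer's expected payoff for each action, taking the expectation over the applicant's type.
E[Plan A] = 1/3·(11) + 2/3·(-9) = -7/3
E[Plan B] = 1/3·(5) + 2/3·(-9) = -13/3
E[Plan C] = 1/3·(-3) + 2/3·(-5) = -13/3
Best response: Plan A (-7/3 is the largest).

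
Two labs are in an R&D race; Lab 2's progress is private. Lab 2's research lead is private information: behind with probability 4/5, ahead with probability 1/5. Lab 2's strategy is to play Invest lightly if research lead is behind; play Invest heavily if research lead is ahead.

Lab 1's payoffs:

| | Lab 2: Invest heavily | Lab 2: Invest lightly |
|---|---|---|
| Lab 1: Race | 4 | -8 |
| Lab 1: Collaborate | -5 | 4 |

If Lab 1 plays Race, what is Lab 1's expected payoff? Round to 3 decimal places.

-5.600

E[Race] = 4/5·(-8) + 1/5·4 = (-32/5) + 4/5 = -28/5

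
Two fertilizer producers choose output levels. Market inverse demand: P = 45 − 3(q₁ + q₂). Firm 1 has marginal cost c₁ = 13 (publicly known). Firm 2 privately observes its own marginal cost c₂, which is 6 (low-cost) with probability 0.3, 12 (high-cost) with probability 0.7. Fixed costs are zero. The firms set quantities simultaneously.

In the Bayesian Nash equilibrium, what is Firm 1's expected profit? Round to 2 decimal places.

Type-c best response for Firm 2: q₂(c) = (45 − c)/6 − q₁/2.
Firm 1 maximizes expected profit; its first-order condition is 45 − 6q₁ − 3E[q₂] − 13 = 0.
Substituting E[q₂] and solving: E[c₂] = 10.2, so q₁ = (45 − 2·13 + 10.2)/9 = 3.24444.
E[P] = 45 − 3·(q₁ + E[q₂]) = 22.7333; Firm 1's expected profit = (E[P] − 13)·q₁ = (22.7333 − 13)·3.24444 = 31.5793.

31.58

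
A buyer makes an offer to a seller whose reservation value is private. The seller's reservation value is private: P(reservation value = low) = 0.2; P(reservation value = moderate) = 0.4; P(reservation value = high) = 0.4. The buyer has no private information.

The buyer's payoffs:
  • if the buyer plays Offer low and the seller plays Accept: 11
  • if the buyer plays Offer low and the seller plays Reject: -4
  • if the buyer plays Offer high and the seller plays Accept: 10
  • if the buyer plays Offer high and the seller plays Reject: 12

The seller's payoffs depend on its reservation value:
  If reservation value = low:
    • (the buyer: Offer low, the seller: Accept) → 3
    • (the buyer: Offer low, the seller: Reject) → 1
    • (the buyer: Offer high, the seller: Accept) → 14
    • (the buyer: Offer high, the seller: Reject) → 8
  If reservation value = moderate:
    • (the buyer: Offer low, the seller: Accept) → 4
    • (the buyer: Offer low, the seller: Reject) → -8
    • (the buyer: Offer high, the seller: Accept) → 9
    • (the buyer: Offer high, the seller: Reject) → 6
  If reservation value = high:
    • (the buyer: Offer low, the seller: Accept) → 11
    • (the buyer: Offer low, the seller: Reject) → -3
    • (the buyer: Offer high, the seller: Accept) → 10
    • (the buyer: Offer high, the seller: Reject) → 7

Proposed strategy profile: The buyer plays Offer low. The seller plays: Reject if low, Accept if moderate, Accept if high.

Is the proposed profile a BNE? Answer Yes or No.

The buyer plays Offer low: E[Offer low] = 0.2·(-4) + 0.4·(11) + 0.4·(11) = 8; E[Offer high] = 10.4. Not best-responding. ✗
The seller (reservation value low), facing Offer low: Accept gives 3, Reject gives 1. Proposed Reject is not best — profitable deviation exists. ✗
The seller (reservation value moderate), facing Offer low: Accept gives 4, Reject gives -8. Proposed Accept is best. ✓
The seller (reservation value high), facing Offer low: Accept gives 11, Reject gives -3. Proposed Accept is best. ✓

No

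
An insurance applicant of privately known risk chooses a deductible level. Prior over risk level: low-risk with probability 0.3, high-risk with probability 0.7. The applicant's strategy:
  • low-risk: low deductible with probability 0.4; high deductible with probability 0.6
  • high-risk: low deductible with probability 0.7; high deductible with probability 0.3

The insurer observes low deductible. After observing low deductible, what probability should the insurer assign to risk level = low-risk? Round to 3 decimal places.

P(low deductible) = 0.3·0.4 + 0.7·0.7 = 0.61
P(low-risk | low deductible) = (0.3·0.4) / 0.61 = 0.12 / 0.61 = 0.196721

0.197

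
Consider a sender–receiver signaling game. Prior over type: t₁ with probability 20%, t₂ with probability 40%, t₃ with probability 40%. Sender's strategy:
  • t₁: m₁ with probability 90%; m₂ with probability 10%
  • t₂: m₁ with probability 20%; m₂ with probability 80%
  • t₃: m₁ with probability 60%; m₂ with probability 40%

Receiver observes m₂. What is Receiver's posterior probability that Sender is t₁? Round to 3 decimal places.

P(m₂) = 0.2·0.1 + 0.4·0.8 + 0.4·0.4 = 0.5
P(t₁ | m₂) = (0.2·0.1) / 0.5 = 0.02 / 0.5 = 0.04

0.040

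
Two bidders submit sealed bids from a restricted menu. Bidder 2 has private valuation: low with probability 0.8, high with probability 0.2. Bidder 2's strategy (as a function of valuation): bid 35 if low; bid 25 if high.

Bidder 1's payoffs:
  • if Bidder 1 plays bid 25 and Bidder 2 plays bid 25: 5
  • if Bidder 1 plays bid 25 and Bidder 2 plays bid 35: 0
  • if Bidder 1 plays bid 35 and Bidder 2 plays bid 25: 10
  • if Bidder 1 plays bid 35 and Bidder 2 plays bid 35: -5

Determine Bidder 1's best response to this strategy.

bid 25

Compute Bidder 1's expected payoff for each action, taking the expectation over Bidder 2's type.
E[bid 25] = 0.8·(0) + 0.2·(5) = 1
E[bid 35] = 0.8·(-5) + 0.2·(10) = -2
Best response: bid 25 (1 is the largest).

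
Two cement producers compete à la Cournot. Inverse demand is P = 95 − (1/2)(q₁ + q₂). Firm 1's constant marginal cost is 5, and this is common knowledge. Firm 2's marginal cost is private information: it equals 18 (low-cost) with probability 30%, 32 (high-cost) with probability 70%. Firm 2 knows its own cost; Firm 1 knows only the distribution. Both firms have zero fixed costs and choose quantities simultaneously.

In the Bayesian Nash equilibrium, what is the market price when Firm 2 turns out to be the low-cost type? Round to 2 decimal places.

Type-c best response for Firm 2: q₂(c) = (95 − c) − q₁/2.
Firm 1 maximizes expected profit; its first-order condition is 95 − q₁ − (1/2)E[q₂] − 5 = 0.
Substituting E[q₂] and solving: E[c₂] = 27.8, so q₁ = (95 − 2·5 + 27.8)/(3/2) = 75.2.
q₂(low-cost) = 39.4, so P = 95 − (1/2)·(75.2 + 39.4) = 37.7.

37.70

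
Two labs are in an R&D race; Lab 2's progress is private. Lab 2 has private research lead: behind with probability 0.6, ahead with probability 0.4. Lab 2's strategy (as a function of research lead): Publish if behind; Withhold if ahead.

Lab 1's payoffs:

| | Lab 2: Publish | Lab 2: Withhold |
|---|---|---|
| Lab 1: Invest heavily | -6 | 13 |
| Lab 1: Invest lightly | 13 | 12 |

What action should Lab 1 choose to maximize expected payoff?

Invest lightly

E[Invest heavily] = 0.6·(-6) + 0.4·(13) = 1.6
E[Invest lightly] = 0.6·(13) + 0.4·(12) = 12.6
Best response: Invest lightly (12.6 is the largest).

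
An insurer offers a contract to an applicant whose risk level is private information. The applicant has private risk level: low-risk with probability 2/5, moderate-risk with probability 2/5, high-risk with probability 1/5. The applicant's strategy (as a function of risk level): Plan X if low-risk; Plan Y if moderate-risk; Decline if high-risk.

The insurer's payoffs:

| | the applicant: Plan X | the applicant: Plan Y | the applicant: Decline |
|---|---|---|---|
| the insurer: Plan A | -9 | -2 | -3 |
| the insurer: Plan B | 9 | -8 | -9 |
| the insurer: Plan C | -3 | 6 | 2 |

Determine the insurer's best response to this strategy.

Plan C

E[Plan A] = 2/5·(-9) + 2/5·(-2) + 1/5·(-3) = -5
E[Plan B] = 2/5·(9) + 2/5·(-8) + 1/5·(-9) = -7/5
E[Plan C] = 2/5·(-3) + 2/5·(6) + 1/5·(2) = 8/5
Best response: Plan C (8/5 is the largest).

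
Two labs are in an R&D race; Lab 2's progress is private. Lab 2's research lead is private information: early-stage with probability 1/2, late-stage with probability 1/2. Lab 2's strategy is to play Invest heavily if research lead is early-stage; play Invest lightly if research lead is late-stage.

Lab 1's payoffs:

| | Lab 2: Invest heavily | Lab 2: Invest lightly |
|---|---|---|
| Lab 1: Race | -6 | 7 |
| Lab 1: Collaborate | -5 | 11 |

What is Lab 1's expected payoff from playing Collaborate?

3

Take the expectation over Lab 2's research lead, weighting each type's action by its prior probability.
E[Collaborate] = 1/2·(-5) + 1/2·11 = (-5/2) + 11/2 = 3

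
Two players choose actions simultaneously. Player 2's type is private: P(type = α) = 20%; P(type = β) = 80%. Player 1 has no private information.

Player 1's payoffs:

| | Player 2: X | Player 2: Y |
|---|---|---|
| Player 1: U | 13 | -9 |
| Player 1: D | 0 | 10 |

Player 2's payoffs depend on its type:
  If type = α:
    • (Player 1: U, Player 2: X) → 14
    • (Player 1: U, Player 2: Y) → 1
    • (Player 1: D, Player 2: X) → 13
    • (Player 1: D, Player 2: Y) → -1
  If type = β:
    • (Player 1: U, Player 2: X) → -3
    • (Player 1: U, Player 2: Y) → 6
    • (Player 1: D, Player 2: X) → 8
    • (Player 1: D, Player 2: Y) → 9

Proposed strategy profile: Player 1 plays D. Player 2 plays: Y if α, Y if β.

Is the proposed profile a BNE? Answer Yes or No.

No

Player 1 plays D: E[D] = 0.2·(10) + 0.8·(10) = 10; E[U] = -9. Best-responding. ✓
Player 2 (type α), facing D: X gives 13, Y gives -1. Proposed Y is not best — profitable deviation exists. ✗
Player 2 (type β), facing D: X gives 8, Y gives 9. Proposed Y is best. ✓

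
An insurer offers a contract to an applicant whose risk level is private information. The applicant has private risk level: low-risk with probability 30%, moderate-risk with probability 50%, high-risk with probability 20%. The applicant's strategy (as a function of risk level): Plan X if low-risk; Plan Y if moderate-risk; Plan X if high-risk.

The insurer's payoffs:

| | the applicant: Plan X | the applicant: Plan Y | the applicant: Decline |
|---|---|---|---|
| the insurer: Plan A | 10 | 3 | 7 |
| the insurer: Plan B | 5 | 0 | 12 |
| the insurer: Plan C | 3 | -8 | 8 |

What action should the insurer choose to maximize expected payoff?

E[Plan A] = 0.3·(10) + 0.5·(3) + 0.2·(10) = 6.5
E[Plan B] = 0.3·(5) + 0.5·(0) + 0.2·(5) = 2.5
E[Plan C] = 0.3·(3) + 0.5·(-8) + 0.2·(3) = -2.5
Best response: Plan A (6.5 is the largest).

Plan A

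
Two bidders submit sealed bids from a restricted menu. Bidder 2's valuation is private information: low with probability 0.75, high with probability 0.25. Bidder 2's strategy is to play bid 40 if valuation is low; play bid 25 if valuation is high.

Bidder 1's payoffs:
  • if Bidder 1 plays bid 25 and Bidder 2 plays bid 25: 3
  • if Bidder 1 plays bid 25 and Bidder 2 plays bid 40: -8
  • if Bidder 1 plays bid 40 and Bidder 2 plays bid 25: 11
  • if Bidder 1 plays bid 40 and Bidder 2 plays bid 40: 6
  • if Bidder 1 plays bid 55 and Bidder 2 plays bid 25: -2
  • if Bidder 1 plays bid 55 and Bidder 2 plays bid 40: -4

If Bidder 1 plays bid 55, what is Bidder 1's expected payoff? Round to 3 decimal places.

Take the expectation over Bidder 2's valuation, weighting each type's action by its prior probability.
E[bid 55] = 0.75·(-4) + 0.25·(-2) = (-3) + (-0.5) = -3.5

-3.500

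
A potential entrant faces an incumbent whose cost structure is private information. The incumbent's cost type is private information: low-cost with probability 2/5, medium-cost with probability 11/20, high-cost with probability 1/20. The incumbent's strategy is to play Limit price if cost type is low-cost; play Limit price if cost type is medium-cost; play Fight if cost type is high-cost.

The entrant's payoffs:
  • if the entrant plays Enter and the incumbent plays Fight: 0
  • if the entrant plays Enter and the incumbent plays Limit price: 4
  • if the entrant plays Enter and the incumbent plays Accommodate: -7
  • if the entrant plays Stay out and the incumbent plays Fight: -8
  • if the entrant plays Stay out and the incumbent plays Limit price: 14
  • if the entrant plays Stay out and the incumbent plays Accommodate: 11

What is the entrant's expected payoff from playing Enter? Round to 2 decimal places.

E[Enter] = 2/5·4 + 11/20·4 + 1/20·0 = 8/5 + 11/5 + 0 = 19/5

3.80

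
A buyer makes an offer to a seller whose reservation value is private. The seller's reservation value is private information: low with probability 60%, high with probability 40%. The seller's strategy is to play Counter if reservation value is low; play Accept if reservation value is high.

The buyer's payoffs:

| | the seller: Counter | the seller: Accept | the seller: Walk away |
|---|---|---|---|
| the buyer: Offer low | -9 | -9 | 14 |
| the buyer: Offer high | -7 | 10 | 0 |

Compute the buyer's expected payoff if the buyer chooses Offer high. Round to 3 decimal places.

-0.200

E[Offer high] = 0.6·(-7) + 0.4·10 = (-4.2) + 4 = -0.2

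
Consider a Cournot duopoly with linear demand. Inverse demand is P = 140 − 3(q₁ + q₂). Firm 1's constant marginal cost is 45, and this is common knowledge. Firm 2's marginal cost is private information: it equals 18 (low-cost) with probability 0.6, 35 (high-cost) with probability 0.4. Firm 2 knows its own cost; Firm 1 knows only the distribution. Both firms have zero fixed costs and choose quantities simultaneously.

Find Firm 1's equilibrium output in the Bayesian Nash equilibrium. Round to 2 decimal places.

8.31

Each type of Firm 2 best-responds to q₁; Firm 1 best-responds to the expected q₂ over Firm 2's types.
Firm 2 with cost c maximizes (140 − 3(q₁+q₂) − c)·q₂, giving q₂(c) = (140 − c − 3q₁)/6.
E[c₂] = 0.6·18 + 0.4·35 = 24.8
Firm 1's FOC against E[q₂] yields q₁ = (140 − 2·45 + E[c₂])/9 = (140 − 90 + 24.8)/9 = 8.31111.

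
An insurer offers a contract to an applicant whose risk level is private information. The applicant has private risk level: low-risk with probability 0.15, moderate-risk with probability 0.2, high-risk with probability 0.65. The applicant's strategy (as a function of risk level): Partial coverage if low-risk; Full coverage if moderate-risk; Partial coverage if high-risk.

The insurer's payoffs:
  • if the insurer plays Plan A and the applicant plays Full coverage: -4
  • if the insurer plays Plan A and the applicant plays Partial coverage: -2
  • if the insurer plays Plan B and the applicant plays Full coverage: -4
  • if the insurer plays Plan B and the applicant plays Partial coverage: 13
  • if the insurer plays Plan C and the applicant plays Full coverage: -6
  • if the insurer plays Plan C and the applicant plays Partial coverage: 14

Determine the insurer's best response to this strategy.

Compute the insurer's expected payoff for each action, taking the expectation over the applicant's type.
E[Plan A] = 0.15·(-2) + 0.2·(-4) + 0.65·(-2) = -2.4
E[Plan B] = 0.15·(13) + 0.2·(-4) + 0.65·(13) = 9.6
E[Plan C] = 0.15·(14) + 0.2·(-6) + 0.65·(14) = 10
Best response: Plan C (10 is the largest).

Plan C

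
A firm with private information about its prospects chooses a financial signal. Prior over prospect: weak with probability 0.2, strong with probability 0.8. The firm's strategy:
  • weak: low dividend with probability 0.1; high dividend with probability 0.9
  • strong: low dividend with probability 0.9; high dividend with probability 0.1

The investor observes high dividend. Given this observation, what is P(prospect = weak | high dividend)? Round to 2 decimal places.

P(high dividend) = 0.2·0.9 + 0.8·0.1 = 0.26
P(weak | high dividend) = (0.2·0.9) / 0.26 = 0.18 / 0.26 = 0.692308

0.69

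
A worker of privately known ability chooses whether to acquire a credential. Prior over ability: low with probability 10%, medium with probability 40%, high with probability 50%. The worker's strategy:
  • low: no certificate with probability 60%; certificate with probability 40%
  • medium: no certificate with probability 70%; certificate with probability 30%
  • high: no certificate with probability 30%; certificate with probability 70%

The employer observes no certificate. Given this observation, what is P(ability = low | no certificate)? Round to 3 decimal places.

0.122

P(no certificate) = 0.1·0.6 + 0.4·0.7 + 0.5·0.3 = 0.49
P(low | no certificate) = (0.1·0.6) / 0.49 = 0.06 / 0.49 = 0.122449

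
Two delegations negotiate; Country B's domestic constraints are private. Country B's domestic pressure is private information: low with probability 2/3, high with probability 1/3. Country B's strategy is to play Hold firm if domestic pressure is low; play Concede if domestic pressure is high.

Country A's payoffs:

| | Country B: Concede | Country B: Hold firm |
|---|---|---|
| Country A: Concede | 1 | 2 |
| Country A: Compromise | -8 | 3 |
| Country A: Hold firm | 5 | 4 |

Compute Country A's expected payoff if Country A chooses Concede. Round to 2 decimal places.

Take the expectation over Country B's domestic pressure, weighting each type's action by its prior probability.
E[Concede] = 2/3·2 + 1/3·1 = 4/3 + 1/3 = 5/3

1.67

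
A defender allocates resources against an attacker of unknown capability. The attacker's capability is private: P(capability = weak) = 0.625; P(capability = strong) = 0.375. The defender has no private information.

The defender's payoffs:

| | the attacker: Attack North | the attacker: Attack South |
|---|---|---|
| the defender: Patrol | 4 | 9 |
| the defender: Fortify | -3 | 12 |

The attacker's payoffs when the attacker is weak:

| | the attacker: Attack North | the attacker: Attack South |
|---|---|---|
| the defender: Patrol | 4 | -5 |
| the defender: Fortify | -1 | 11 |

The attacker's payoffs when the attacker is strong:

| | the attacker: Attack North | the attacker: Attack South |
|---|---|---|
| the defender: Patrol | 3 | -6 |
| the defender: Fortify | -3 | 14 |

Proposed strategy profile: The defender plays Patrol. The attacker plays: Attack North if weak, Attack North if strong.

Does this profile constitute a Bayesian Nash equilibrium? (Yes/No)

Yes

The defender plays Patrol: E[Patrol] = 0.625·(4) + 0.375·(4) = 4; E[Fortify] = -3. Best-responding. ✓
The attacker (capability weak), facing Patrol: Attack North gives 4, Attack South gives -5. Proposed Attack North is best. ✓
The attacker (capability strong), facing Patrol: Attack North gives 3, Attack South gives -6. Proposed Attack North is best. ✓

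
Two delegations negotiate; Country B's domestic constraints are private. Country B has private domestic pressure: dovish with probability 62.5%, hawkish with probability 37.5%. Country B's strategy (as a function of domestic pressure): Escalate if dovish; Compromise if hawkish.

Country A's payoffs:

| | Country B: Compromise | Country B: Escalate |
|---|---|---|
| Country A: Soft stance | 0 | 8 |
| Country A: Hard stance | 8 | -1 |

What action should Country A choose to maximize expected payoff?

Soft stance

E[Soft stance] = 0.625·(8) + 0.375·(0) = 5
E[Hard stance] = 0.625·(-1) + 0.375·(8) = 2.375
Best response: Soft stance (5 is the largest).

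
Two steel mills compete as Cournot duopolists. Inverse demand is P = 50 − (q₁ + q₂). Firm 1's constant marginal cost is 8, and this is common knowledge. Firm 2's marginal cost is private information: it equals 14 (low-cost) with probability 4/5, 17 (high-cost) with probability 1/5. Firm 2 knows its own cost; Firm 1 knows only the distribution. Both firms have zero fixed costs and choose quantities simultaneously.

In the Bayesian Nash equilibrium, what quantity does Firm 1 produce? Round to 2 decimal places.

16.20

Firm 2 with cost c maximizes (50 − (q₁+q₂) − c)·q₂, giving q₂(c) = (50 − c − q₁)/2.
E[c₂] = 4/5·14 + 1/5·17 = 14.6
Firm 1's FOC against E[q₂] yields q₁ = (50 − 2·8 + E[c₂])/3 = (50 − 16 + 14.6)/3 = 16.2.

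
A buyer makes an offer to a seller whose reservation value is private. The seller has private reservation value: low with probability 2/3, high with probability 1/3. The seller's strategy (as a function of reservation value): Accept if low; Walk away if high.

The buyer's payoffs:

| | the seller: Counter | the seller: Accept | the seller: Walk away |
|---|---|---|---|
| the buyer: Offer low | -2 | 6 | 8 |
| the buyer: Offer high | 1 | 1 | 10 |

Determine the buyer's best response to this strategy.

Compute the buyer's expected payoff for each action, taking the expectation over the seller's type.
E[Offer low] = 2/3·(6) + 1/3·(8) = 20/3
E[Offer high] = 2/3·(1) + 1/3·(10) = 4
Best response: Offer low (20/3 is the largest).

Offer low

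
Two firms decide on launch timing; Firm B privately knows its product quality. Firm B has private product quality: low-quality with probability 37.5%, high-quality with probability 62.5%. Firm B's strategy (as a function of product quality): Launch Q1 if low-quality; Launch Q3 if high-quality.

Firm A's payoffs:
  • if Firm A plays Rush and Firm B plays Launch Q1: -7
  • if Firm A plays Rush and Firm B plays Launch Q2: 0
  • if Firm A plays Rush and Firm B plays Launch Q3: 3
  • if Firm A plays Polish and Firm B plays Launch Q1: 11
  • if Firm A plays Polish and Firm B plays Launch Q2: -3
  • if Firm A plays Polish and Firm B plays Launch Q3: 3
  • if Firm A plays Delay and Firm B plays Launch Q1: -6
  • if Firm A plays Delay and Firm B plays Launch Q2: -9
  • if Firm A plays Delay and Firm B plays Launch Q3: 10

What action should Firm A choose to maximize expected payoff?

E[Rush] = 0.375·(-7) + 0.625·(3) = -0.75
E[Polish] = 0.375·(11) + 0.625·(3) = 6
E[Delay] = 0.375·(-6) + 0.625·(10) = 4
Best response: Polish (6 is the largest).

Polish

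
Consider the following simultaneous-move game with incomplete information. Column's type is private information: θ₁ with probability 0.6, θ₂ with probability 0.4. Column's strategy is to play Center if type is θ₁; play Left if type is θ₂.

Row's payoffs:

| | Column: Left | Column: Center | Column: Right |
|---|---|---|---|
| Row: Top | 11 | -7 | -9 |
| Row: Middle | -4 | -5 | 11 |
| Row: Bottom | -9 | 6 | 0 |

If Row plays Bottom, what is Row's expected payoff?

E[Bottom] = 0.6·6 + 0.4·(-9) = 3.6 + (-3.6) = 0

0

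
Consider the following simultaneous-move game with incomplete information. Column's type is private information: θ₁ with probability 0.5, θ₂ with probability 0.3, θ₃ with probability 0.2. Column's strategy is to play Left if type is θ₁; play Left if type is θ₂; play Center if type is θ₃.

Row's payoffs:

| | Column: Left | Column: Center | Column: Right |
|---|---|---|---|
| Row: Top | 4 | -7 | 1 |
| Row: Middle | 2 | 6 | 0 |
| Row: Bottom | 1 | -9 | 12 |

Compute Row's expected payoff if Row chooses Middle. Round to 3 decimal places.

E[Middle] = 0.5·2 + 0.3·2 + 0.2·6 = 1 + 0.6 + 1.2 = 2.8

2.800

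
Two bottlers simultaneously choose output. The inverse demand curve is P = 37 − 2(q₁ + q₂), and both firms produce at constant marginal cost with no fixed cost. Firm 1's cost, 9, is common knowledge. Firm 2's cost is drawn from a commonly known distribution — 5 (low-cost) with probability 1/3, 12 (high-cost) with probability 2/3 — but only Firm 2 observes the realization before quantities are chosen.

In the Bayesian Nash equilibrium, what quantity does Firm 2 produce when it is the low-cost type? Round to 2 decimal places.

5.61

Type-c best response for Firm 2: q₂(c) = (37 − c)/4 − q₁/2.
Firm 1 maximizes expected profit; its first-order condition is 37 − 4q₁ − 2E[q₂] − 9 = 0.
Substituting E[q₂] and solving: E[c₂] = 9.66667, so q₁ = (37 − 2·9 + 9.66667)/6 = 4.77778.
q₂(low-cost) = (37 − 5 − 2·4.77778)/4 = 5.61111.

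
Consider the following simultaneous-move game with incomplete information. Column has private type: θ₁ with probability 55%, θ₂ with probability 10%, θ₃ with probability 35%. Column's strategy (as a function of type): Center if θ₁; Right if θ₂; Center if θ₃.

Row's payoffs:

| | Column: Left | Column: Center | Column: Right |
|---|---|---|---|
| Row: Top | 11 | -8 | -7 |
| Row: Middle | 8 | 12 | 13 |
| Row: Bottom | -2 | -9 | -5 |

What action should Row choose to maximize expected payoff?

Compute Row's expected payoff for each action, taking the expectation over Column's type.
E[Top] = 0.55·(-8) + 0.1·(-7) + 0.35·(-8) = -7.9
E[Middle] = 0.55·(12) + 0.1·(13) + 0.35·(12) = 12.1
E[Bottom] = 0.55·(-9) + 0.1·(-5) + 0.35·(-9) = -8.6
Best response: Middle (12.1 is the largest).

Middle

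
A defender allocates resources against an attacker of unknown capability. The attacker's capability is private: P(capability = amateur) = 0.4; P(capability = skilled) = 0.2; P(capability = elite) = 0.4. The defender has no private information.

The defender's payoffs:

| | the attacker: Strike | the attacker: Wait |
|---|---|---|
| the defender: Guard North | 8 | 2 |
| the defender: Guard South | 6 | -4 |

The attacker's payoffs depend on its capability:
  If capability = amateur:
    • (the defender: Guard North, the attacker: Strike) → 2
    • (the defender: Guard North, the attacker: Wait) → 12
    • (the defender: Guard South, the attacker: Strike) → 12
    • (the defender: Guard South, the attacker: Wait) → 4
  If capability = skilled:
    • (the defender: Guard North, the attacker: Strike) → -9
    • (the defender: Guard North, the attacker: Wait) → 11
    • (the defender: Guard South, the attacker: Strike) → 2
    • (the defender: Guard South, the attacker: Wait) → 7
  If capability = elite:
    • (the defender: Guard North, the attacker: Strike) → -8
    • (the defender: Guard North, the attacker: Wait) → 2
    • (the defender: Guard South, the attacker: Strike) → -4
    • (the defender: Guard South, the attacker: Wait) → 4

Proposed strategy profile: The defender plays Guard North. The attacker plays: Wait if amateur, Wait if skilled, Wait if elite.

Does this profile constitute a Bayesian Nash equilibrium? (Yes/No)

A profile is a BNE iff every type of every player is best-responding given beliefs about the other side.
The defender plays Guard North: E[Guard North] = 0.4·(2) + 0.2·(2) + 0.4·(2) = 2; E[Guard South] = -4. Best-responding. ✓
The attacker (capability amateur), facing Guard North: Strike gives 2, Wait gives 12. Proposed Wait is best. ✓
The attacker (capability skilled), facing Guard North: Strike gives -9, Wait gives 11. Proposed Wait is best. ✓
The attacker (capability elite), facing Guard North: Strike gives -8, Wait gives 2. Proposed Wait is best. ✓

Yes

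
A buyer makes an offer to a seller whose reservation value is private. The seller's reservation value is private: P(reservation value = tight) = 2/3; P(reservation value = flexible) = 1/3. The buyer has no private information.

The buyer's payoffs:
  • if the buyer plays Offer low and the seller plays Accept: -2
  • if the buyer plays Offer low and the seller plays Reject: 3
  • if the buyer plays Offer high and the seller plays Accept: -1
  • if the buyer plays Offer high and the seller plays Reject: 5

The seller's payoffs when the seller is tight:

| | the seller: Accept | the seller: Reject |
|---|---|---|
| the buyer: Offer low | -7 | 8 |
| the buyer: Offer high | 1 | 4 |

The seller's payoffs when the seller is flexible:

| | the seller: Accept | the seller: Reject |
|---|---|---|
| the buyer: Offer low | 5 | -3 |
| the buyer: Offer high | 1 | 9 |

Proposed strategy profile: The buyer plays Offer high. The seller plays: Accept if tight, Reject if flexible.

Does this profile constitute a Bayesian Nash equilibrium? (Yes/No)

The buyer plays Offer high: E[Offer high] = 2/3·(-1) + 1/3·(5) = 1; E[Offer low] = -1/3. Best-responding. ✓
The seller (reservation value tight), facing Offer high: Accept gives 1, Reject gives 4. Proposed Accept is not best — profitable deviation exists. ✗
The seller (reservation value flexible), facing Offer high: Accept gives 1, Reject gives 9. Proposed Reject is best. ✓

No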